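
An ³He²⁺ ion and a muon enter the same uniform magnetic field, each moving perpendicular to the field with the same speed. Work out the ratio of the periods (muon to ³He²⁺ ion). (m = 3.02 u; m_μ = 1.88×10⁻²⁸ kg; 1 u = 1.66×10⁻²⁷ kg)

ratio ≈ 0.0750

T = 2πm/(qB) is independent of speed, so T₂/T₁ = (m₂/q₂)/(m₁/q₁).
T_{muon}/T_{³He²⁺ ion} = (1.88×10^-28/1e) / (5.01×10^-27/2e) = 0.0750.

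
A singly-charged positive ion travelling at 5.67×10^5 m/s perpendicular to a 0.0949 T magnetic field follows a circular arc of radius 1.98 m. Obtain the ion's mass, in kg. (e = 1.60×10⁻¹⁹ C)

qvB = mv²/r ⇒ m = qBr/v.
m = (1×1.60×10^-19)(0.0949)(1.98) / (5.67×10^5) = 5.30×10^-26 kg.

m ≈ 5.30×10^-26 kg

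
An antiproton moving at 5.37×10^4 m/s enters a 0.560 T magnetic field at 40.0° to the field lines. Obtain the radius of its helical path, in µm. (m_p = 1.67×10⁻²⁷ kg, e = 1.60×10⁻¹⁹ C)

r ≈ 643 µm

Only the perpendicular component v⊥ = v sin40.0° = 3.45×10^4 m/s is bent by the field.
r = m v⊥ /(qB) = (1.67×10^-27)(3.45×10^4) / [(1×1.60×10^-19)(0.560)] = 6.43×10^-4 m.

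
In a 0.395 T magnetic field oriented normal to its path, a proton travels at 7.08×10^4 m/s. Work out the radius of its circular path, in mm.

r ≈ 1.87 mm

The magnetic force provides the centripetal force: qvB = mv²/r, so r = mv/(qB).
r = (1.67×10^-27 kg)(7.08×10^4 m/s) / [(1×1.60×10^-19 C)(0.395 T)] = 1.87×10^-3 m.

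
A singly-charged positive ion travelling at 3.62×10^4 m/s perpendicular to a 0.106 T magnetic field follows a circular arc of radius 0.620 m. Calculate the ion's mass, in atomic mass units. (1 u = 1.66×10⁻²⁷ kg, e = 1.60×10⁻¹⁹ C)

m ≈ 175 u

qvB = mv²/r ⇒ m = qBr/v.
m = (1×1.60×10^-19)(0.106)(0.620) / (3.62×10^4) = 2.90×10^-25 kg = 175 u.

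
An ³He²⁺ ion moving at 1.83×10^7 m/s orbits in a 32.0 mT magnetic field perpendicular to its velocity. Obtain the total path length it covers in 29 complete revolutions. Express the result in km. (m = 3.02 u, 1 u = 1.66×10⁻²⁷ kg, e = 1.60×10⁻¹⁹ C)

r = mv/(qB) = 8.96 m, so one revolution covers 2πr = 56.3 m.
In 29 revolutions: L = 29·2πr = 1630 m.

L ≈ 1.63 km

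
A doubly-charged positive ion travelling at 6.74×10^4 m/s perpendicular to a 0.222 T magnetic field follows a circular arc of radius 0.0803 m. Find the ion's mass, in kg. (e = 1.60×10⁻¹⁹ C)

m ≈ 8.46×10^-26 kg

qvB = mv²/r ⇒ m = qBr/v.
m = (2×1.60×10^-19)(0.222)(0.0803) / (6.74×10^4) = 8.46×10^-26 kg.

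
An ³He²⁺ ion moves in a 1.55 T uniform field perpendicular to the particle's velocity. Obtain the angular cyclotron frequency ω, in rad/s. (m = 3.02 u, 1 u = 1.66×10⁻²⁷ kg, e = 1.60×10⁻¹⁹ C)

ω = qB/m = (2×1.60×10^-19)(1.55) / (5.01×10^-27) = 9.89×10^7 rad/s.

ω ≈ 9.89×10^7 rad/s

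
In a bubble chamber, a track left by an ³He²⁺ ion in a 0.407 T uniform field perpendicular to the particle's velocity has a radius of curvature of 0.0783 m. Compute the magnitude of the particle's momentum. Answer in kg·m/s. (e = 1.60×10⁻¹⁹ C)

Since qvB = mv²/r, the momentum p = mv = qBr.
p = (2×1.60×10^-19)(0.407)(0.0783) = 1.02×10^-20 kg·m/s.

p ≈ 1.02×10^-20 kg·m/s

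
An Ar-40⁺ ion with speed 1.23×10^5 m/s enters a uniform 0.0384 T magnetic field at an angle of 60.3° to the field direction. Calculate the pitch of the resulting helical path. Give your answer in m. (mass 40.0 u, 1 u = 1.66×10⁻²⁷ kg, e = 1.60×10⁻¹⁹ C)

The velocity component along B is v∥ = v cos60.3° = 6.09×10^4 m/s.
The cyclotron period T = 2πm/(qB) = 6.79×10^-5 s is set by m, q, B alone.
Pitch = v∥·T = (6.09×10^4)(6.79×10^-5) = 4.14 m.

pitch ≈ 4.14 m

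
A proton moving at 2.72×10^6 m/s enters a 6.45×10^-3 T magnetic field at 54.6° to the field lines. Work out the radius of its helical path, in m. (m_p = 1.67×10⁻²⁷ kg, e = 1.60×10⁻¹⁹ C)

r ≈ 3.59 m

Only the perpendicular component v⊥ = v sin54.6° = 2.22×10^6 m/s is bent by the field.
r = m v⊥ /(qB) = (1.67×10^-27)(2.22×10^6) / [(1×1.60×10^-19)(6.45×10^-3)] = 3.59 m.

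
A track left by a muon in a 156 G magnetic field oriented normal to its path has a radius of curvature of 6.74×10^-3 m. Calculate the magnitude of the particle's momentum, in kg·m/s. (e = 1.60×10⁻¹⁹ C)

Since qvB = mv²/r, the momentum p = mv = qBr.
p = (1×1.60×10^-19)(0.0156)(6.74×10^-3) = 1.68×10^-23 kg·m/s.

p ≈ 1.68×10^-23 kg·m/s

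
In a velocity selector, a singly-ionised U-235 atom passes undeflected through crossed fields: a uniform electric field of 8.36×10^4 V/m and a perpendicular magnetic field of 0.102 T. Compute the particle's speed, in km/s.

For zero net force, qE = qvB, so v = E/B.
v = (8.36×10^4) / (0.102) = 8.20×10^5 m/s.

v ≈ 820 km/s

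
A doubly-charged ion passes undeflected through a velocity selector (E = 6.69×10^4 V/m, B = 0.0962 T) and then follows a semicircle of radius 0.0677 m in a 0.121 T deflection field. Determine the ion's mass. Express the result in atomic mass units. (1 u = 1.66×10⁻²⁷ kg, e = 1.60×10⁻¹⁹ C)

m ≈ 2.27 u

v = E/B₁ = 6.95×10^5 m/s.
From r = mv/(qB₂), m = qB₂r/v = (2×1.60×10^-19)(0.121)(0.0677) / (6.95×10^5) = 3.77×10^-27 kg.
In atomic mass units: m = 3.77×10^-27 / 1.66×10^-27 = 2.27 u.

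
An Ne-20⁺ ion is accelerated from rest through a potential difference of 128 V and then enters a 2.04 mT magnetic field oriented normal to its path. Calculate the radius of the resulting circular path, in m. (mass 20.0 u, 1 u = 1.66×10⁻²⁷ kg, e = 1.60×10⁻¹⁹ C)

r ≈ 3.57 m

The kinetic energy gained is K = qV = (1×1.60×10^-19)(128) = 2.05×10^-17 J.
v = √(2K/m) = 3.51×10^4 m/s.
r = mv/(qB) = (3.32×10^-26)(3.51×10^4) / [(1×1.60×10^-19)(2.04×10^-3)] = 3.57 m.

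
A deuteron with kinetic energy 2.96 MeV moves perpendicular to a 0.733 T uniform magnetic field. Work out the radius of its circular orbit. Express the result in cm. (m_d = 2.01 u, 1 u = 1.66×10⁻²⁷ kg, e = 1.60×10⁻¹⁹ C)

Convert the energy: K = 2.96 MeV = 4.74×10^-13 J.
v = √(2K/m) = √(2·4.74×10^-13/3.34×10^-27) = 1.68×10^7 m/s.
r = mv/(qB) = (3.34×10^-27)(1.68×10^7) / [(1×1.60×10^-19)(0.733)] = 0.479 m.

r ≈ 47.9 cm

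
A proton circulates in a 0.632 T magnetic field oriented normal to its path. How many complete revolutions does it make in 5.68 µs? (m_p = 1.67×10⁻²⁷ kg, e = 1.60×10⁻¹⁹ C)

T = 2πm/(qB) = 2π(1.67×10^-27) / [(1×1.60×10^-19)(0.632)] = 1.0377×10^-7 s.
N = t/T = 5.68×10^-6 / 1.0377×10^-7 ≈ 54.74, so 54 complete revolutions.

N = 54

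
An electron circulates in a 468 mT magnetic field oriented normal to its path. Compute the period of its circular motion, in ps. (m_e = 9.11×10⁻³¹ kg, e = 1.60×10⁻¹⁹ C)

T ≈ 76.4 ps

The cyclotron period is independent of speed: T = 2πm/(qB).
T = 2π(9.11×10^-31) / [(1×1.60×10^-19)(0.468)] = 7.64×10^-11 s.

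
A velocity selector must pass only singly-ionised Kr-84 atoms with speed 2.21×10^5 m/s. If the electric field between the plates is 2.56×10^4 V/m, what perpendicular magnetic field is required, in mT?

B ≈ 116 mT

qE = qvB ⇒ B = E/v = (2.56×10^4) / (2.21×10^5) = 0.116 T.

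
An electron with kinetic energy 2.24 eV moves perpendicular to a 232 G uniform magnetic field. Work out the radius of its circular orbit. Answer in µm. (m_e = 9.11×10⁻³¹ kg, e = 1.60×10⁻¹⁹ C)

Convert the energy: K = 2.24 eV = 3.58×10^-19 J.
v = √(2K/m) = √(2·3.58×10^-19/9.11×10^-31) = 8.87×10^5 m/s.
r = mv/(qB) = (9.11×10^-31)(8.87×10^5) / [(1×1.60×10^-19)(0.0232)] = 2.18×10^-4 m.

r ≈ 218 µm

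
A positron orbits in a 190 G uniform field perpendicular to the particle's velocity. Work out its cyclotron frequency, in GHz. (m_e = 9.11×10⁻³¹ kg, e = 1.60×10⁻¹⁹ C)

f ≈ 0.531 GHz

f = qB/(2πm) = (1×1.60×10^-19)(0.0190) / [2π(9.11×10^-31)] = 5.31×10^8 Hz.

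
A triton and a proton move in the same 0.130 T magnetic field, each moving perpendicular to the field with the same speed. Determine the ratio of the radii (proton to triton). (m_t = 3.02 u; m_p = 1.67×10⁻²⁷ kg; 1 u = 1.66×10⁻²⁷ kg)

r = mv/(qB) ⇒ at equal v, r ∝ m/q.
r_{proton}/r_{triton} = 0.333.

ratio ≈ 0.333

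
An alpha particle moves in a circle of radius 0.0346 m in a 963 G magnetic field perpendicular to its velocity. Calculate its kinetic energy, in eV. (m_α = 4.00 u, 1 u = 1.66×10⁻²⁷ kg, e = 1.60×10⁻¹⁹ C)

K ≈ 535 eV

v = qBr/m = (2×1.60×10^-19)(0.0963)(0.0346) / (6.64×10^-27) = 1.61×10^5 m/s.
K = ½mv² = 0.5·(6.64×10^-27)·(1.61×10^5)² = 8.56×10^-17 J = 535 eV.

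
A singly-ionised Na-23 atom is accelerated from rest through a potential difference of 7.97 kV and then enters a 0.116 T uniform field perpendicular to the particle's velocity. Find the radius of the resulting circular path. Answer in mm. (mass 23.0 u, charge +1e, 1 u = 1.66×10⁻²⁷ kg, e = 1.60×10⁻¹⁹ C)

The kinetic energy gained is K = qV = (1×1.60×10^-19)(7970) = 1.28×10^-15 J.
v = √(2K/m) = 2.58×10^5 m/s.
r = mv/(qB) = (3.82×10^-26)(2.58×10^5) / [(1×1.60×10^-19)(0.116)] = 0.532 m.

r ≈ 532 mm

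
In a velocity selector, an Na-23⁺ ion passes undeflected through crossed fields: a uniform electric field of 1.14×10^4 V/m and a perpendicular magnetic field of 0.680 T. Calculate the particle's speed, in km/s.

v ≈ 16.8 km/s

For zero net force, qE = qvB, so v = E/B.
v = (1.14×10^4) / (0.680) = 1.68×10^4 m/s.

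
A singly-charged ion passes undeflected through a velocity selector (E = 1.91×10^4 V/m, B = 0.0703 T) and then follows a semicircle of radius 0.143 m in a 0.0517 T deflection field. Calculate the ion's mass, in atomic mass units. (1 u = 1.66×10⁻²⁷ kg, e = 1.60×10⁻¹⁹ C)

m ≈ 2.62 u

v = E/B₁ = 2.72×10^5 m/s.
From r = mv/(qB₂), m = qB₂r/v = (1×1.60×10^-19)(0.0517)(0.143) / (2.72×10^5) = 4.35×10^-27 kg.
In atomic mass units: m = 4.35×10^-27 / 1.66×10^-27 = 2.62 u.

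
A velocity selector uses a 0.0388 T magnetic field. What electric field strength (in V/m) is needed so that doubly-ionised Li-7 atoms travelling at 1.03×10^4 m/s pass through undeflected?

E ≈ 400 V/m

qE = qvB ⇒ E = vB = (1.03×10^4)(0.0388) = 400 V/m.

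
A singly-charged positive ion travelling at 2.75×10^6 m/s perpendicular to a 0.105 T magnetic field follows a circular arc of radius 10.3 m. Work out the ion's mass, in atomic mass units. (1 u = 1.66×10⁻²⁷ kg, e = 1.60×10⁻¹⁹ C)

qvB = mv²/r ⇒ m = qBr/v.
m = (1×1.60×10^-19)(0.105)(10.3) / (2.75×10^6) = 6.29×10^-26 kg = 37.9 u.

m ≈ 37.9 u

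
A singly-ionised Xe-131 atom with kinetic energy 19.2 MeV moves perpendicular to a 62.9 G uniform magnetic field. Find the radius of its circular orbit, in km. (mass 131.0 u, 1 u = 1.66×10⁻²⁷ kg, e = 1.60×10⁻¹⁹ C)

Convert the energy: K = 19.2 MeV = 3.07×10^-12 J.
v = √(2K/m) = √(2·3.07×10^-12/2.17×10^-25) = 5.32×10^6 m/s.
r = mv/(qB) = (2.17×10^-25)(5.32×10^6) / [(1×1.60×10^-19)(6.29×10^-3)] = 1150 m.

r ≈ 1.15 km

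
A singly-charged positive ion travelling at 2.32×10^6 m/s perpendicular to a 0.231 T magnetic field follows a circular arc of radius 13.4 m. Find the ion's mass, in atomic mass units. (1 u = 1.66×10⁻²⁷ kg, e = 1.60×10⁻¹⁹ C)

m ≈ 129 u

qvB = mv²/r ⇒ m = qBr/v.
m = (1×1.60×10^-19)(0.231)(13.4) / (2.32×10^6) = 2.13×10^-25 kg = 129 u.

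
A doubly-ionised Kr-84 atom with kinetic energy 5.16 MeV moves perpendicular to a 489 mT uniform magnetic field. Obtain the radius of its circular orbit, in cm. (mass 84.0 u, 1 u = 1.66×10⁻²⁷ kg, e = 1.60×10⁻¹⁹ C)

r ≈ 307 cm

Convert the energy: K = 5.16 MeV = 8.26×10^-13 J.
v = √(2K/m) = √(2·8.26×10^-13/1.39×10^-25) = 3.44×10^6 m/s.
r = mv/(qB) = (1.39×10^-25)(3.44×10^6) / [(2×1.60×10^-19)(0.489)] = 3.07 m.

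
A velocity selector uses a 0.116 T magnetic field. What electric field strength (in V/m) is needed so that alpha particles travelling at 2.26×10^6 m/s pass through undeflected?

E ≈ 2.62×10^5 V/m

qE = qvB ⇒ E = vB = (2.26×10^6)(0.116) = 2.62×10^5 V/m.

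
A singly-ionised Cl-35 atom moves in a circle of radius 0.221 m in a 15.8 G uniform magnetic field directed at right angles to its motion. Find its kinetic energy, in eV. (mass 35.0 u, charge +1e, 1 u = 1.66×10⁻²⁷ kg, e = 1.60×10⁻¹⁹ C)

K ≈ 0.168 eV

v = qBr/m = (1×1.60×10^-19)(1.58×10^-3)(0.221) / (5.81×10^-26) = 962 m/s.
K = ½mv² = 0.5·(5.81×10^-26)·(962)² = 2.69×10^-20 J = 0.168 eV.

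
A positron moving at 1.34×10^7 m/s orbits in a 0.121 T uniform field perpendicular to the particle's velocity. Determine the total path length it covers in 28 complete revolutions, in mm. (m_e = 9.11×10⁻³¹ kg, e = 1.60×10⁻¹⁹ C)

L ≈ 111 mm

r = mv/(qB) = 6.31×10^-4 m, so one revolution covers 2πr = 3.96×10^-3 m.
In 28 revolutions: L = 28·2πr = 0.111 m.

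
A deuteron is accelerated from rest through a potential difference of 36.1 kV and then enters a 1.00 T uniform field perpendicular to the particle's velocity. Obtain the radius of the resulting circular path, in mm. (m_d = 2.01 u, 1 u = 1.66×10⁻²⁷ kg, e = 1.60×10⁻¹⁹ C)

r ≈ 38.8 mm

The kinetic energy gained is K = qV = (1×1.60×10^-19)(3.61×10^4) = 5.78×10^-15 J.
v = √(2K/m) = 1.86×10^6 m/s.
r = mv/(qB) = (3.34×10^-27)(1.86×10^6) / [(1×1.60×10^-19)(1.00)] = 0.0388 m.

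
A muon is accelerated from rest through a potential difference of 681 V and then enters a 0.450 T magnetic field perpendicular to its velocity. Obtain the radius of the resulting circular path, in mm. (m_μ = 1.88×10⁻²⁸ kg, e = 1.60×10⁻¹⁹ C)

The kinetic energy gained is K = qV = (1×1.60×10^-19)(681) = 1.09×10^-16 J.
v = √(2K/m) = 1.08×10^6 m/s.
r = mv/(qB) = (1.88×10^-28)(1.08×10^6) / [(1×1.60×10^-19)(0.450)] = 2.81×10^-3 m.

r ≈ 2.81 mm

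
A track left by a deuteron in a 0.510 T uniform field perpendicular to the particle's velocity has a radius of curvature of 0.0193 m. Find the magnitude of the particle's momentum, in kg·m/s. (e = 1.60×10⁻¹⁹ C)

Since qvB = mv²/r, the momentum p = mv = qBr.
p = (1×1.60×10^-19)(0.510)(0.0193) = 1.57×10^-21 kg·m/s.

p ≈ 1.57×10^-21 kg·m/s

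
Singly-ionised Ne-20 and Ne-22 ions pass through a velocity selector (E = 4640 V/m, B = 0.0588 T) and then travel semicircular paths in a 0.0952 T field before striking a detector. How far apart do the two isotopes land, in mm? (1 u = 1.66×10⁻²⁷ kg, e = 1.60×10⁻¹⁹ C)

Δd ≈ 34.4 mm

Both emerge at v = E/B₁ = 7.89×10^4 m/s.
r = mv/(qB₂), so r₁ = 0.1720 m and r₂ = 0.1892 m, giving Δr = 0.0172 m.
After a semicircle each ion lands a diameter 2r from the entry slit, so the separation is 2Δr = 0.0344 m.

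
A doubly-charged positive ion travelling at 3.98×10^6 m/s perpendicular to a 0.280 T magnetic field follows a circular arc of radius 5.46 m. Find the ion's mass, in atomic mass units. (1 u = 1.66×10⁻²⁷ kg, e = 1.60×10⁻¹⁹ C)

m ≈ 74.0 u

qvB = mv²/r ⇒ m = qBr/v.
m = (2×1.60×10^-19)(0.280)(5.46) / (3.98×10^6) = 1.23×10^-25 kg = 74.0 u.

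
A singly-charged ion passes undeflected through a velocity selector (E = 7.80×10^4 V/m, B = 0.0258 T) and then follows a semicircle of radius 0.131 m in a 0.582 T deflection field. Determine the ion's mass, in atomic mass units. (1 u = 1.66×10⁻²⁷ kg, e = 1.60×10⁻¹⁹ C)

m ≈ 2.43 u

v = E/B₁ = 3.02×10^6 m/s.
From r = mv/(qB₂), m = qB₂r/v = (1×1.60×10^-19)(0.582)(0.131) / (3.02×10^6) = 4.03×10^-27 kg.
In atomic mass units: m = 4.03×10^-27 / 1.66×10^-27 = 2.43 u.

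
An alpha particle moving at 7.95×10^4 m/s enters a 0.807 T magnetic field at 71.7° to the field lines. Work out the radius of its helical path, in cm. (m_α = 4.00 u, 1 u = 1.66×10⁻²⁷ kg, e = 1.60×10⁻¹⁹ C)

Only the perpendicular component v⊥ = v sin71.7° = 7.55×10^4 m/s is bent by the field.
r = m v⊥ /(qB) = (6.64×10^-27)(7.55×10^4) / [(2×1.60×10^-19)(0.807)] = 1.94×10^-3 m.

r ≈ 0.194 cm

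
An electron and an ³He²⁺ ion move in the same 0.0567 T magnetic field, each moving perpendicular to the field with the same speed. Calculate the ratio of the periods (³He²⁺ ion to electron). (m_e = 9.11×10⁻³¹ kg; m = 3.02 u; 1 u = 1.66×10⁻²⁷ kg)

T = 2πm/(qB) is independent of speed, so T₂/T₁ = (m₂/q₂)/(m₁/q₁).
T_{³He²⁺ ion}/T_{electron} = (5.01×10^-27/2e) / (9.11×10^-31/1e) = 2750.

ratio ≈ 2750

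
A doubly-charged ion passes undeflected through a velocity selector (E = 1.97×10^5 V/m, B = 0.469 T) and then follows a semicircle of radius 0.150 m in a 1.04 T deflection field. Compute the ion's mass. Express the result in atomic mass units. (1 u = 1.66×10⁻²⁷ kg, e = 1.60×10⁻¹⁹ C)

m ≈ 71.6 u

v = E/B₁ = 4.20×10^5 m/s.
From r = mv/(qB₂), m = qB₂r/v = (2×1.60×10^-19)(1.04)(0.150) / (4.20×10^5) = 1.19×10^-25 kg.
In atomic mass units: m = 1.19×10^-25 / 1.66×10^-27 = 71.6 u.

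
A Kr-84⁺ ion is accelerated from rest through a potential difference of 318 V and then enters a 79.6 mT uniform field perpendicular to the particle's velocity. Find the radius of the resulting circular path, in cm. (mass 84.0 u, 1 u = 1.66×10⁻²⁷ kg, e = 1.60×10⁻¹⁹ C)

The kinetic energy gained is K = qV = (1×1.60×10^-19)(318) = 5.09×10^-17 J.
v = √(2K/m) = 2.70×10^4 m/s.
r = mv/(qB) = (1.39×10^-25)(2.70×10^4) / [(1×1.60×10^-19)(0.0796)] = 0.296 m.

r ≈ 29.6 cm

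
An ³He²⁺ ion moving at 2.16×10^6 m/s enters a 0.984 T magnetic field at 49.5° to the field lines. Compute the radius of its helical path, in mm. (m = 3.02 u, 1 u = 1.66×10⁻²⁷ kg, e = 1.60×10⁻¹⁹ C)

Only the perpendicular component v⊥ = v sin49.5° = 1.64×10^6 m/s is bent by the field.
r = m v⊥ /(qB) = (5.01×10^-27)(1.64×10^6) / [(2×1.60×10^-19)(0.984)] = 0.0261 m.

r ≈ 26.1 mm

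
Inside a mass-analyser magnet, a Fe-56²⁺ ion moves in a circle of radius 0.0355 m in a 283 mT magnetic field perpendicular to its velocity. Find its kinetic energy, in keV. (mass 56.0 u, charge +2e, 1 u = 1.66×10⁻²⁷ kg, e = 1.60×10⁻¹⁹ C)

K ≈ 0.347 keV

v = qBr/m = (2×1.60×10^-19)(0.283)(0.0355) / (9.30×10^-26) = 3.46×10^4 m/s.
K = ½mv² = 0.5·(9.30×10^-26)·(3.46×10^4)² = 5.56×10^-17 J = 0.347 keV.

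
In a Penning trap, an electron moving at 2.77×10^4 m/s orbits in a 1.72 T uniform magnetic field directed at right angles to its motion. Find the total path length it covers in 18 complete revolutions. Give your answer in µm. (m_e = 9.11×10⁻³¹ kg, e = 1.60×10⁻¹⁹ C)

r = mv/(qB) = 9.17×10^-8 m, so one revolution covers 2πr = 5.76×10^-7 m.
In 18 revolutions: L = 18·2πr = 1.04×10^-5 m.

L ≈ 10.4 µm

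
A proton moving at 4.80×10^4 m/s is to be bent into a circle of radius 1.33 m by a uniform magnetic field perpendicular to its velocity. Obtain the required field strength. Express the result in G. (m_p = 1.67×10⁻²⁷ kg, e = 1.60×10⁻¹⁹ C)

B ≈ 3.77 G

qvB = mv²/r gives B = mv/(qr).
B = (1.67×10^-27)(4.80×10^4) / [(1×1.60×10^-19)(1.33)] = 3.77×10^-4 T.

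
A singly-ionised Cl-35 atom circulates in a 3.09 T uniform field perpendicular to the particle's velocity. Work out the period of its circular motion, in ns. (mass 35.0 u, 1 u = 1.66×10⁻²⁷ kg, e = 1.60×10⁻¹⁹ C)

T ≈ 738 ns

The cyclotron period is independent of speed: T = 2πm/(qB).
T = 2π(5.81×10^-26) / [(1×1.60×10^-19)(3.09)] = 7.38×10^-7 s.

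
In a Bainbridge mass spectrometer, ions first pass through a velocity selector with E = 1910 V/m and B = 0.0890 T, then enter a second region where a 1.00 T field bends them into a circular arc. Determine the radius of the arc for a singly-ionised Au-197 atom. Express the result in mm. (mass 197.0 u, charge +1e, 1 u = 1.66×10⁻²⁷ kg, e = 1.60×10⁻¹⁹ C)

r ≈ 43.9 mm

The selector passes v = E/B = 1910/0.0890 = 2.15×10^4 m/s.
In the deflection region, r = mv/(qB₂) = (3.27×10^-25)(2.15×10^4) / [(1×1.60×10^-19)(1.00)] = 0.0439 m.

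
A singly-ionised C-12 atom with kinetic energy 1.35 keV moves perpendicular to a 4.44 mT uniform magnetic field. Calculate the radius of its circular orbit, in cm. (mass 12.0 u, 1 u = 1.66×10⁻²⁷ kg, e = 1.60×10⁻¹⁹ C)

Convert the energy: K = 1.35 keV = 2.16×10^-16 J.
v = √(2K/m) = √(2·2.16×10^-16/1.99×10^-26) = 1.47×10^5 m/s.
r = mv/(qB) = (1.99×10^-26)(1.47×10^5) / [(1×1.60×10^-19)(4.44×10^-3)] = 4.13 m.

r ≈ 413 cm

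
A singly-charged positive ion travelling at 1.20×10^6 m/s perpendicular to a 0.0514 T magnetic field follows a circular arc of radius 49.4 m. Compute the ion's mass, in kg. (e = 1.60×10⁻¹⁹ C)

qvB = mv²/r ⇒ m = qBr/v.
m = (1×1.60×10^-19)(0.0514)(49.4) / (1.20×10^6) = 3.39×10^-25 kg.

m ≈ 3.39×10^-25 kg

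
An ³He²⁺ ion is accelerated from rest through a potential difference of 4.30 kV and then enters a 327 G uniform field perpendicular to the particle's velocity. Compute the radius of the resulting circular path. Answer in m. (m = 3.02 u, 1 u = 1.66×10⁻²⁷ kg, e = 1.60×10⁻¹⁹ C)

r ≈ 0.355 m

The kinetic energy gained is K = qV = (2×1.60×10^-19)(4300) = 1.38×10^-15 J.
v = √(2K/m) = 7.41×10^5 m/s.
r = mv/(qB) = (5.01×10^-27)(7.41×10^5) / [(2×1.60×10^-19)(0.0327)] = 0.355 m.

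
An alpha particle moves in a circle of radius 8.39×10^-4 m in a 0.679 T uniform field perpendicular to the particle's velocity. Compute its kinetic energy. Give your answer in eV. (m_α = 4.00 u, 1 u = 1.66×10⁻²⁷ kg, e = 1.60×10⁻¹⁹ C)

v = qBr/m = (2×1.60×10^-19)(0.679)(8.39×10^-4) / (6.64×10^-27) = 2.75×10^4 m/s.
K = ½mv² = 0.5·(6.64×10^-27)·(2.75×10^4)² = 2.50×10^-18 J = 15.6 eV.

K ≈ 15.6 eV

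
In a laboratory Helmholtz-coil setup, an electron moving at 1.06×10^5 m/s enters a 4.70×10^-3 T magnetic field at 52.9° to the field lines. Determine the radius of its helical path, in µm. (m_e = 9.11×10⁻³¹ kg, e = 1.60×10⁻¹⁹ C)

Only the perpendicular component v⊥ = v sin52.9° = 8.45×10^4 m/s is bent by the field.
r = m v⊥ /(qB) = (9.11×10^-31)(8.45×10^4) / [(1×1.60×10^-19)(4.70×10^-3)] = 1.02×10^-4 m.

r ≈ 102 µm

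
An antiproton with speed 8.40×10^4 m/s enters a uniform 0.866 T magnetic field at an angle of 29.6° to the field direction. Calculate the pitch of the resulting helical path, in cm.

pitch ≈ 0.553 cm

The velocity component along B is v∥ = v cos29.6° = 7.30×10^4 m/s.
The cyclotron period T = 2πm/(qB) = 7.57×10^-8 s is set by m, q, B alone.
Pitch = v∥·T = (7.30×10^4)(7.57×10^-8) = 5.53×10^-3 m.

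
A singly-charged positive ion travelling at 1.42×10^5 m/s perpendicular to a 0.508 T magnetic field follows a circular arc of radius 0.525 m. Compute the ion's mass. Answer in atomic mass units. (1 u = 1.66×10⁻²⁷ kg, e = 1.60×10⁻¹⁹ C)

qvB = mv²/r ⇒ m = qBr/v.
m = (1×1.60×10^-19)(0.508)(0.525) / (1.42×10^5) = 3.01×10^-25 kg = 181 u.

m ≈ 181 u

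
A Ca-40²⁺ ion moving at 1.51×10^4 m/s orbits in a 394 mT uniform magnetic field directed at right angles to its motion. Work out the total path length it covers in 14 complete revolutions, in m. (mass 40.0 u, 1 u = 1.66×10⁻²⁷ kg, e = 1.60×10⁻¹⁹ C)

r = mv/(qB) = 7.95×10^-3 m, so one revolution covers 2πr = 0.0500 m.
In 14 revolutions: L = 14·2πr = 0.700 m.

L ≈ 0.700 m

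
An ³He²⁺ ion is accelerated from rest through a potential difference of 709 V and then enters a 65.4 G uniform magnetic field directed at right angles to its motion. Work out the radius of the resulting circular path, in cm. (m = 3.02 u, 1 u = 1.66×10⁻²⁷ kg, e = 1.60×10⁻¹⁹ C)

r ≈ 72.1 cm

The kinetic energy gained is K = qV = (2×1.60×10^-19)(709) = 2.27×10^-16 J.
v = √(2K/m) = 3.01×10^5 m/s.
r = mv/(qB) = (5.01×10^-27)(3.01×10^5) / [(2×1.60×10^-19)(6.54×10^-3)] = 0.721 m.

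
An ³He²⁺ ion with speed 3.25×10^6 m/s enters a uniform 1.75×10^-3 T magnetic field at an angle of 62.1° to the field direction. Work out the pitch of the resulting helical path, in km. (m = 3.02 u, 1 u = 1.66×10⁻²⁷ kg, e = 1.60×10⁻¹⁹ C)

The velocity component along B is v∥ = v cos62.1° = 1.52×10^6 m/s.
The cyclotron period T = 2πm/(qB) = 5.62×10^-5 s is set by m, q, B alone.
Pitch = v∥·T = (1.52×10^6)(5.62×10^-5) = 85.5 m.

pitch ≈ 0.0855 km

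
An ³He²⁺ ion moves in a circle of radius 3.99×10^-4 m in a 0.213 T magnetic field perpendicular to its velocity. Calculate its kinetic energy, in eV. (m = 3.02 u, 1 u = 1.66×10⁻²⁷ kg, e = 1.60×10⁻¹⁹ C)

v = qBr/m = (2×1.60×10^-19)(0.213)(3.99×10^-4) / (5.01×10^-27) = 5420 m/s.
K = ½mv² = 0.5·(5.01×10^-27)·(5420)² = 7.38×10^-20 J = 0.461 eV.

K ≈ 0.461 eV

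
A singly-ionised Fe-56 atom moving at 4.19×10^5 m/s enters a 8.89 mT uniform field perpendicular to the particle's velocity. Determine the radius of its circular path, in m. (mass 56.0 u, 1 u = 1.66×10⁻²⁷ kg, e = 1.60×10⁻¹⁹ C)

The magnetic force provides the centripetal force: qvB = mv²/r, so r = mv/(qB).
r = (9.30×10^-26 kg)(4.19×10^5 m/s) / [(1×1.60×10^-19 C)(8.89×10^-3 T)] = 27.4 m.

r ≈ 27.4 m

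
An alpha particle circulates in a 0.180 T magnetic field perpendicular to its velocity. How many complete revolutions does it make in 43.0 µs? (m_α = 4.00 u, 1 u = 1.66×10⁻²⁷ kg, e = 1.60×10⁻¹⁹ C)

T = 2πm/(qB) = 2π(6.64×10^-27) / [(2×1.60×10^-19)(0.180)] = 7.2431×10^-7 s.
N = t/T = 4.30×10^-5 / 7.2431×10^-7 ≈ 59.37, so 59 complete revolutions.

N = 59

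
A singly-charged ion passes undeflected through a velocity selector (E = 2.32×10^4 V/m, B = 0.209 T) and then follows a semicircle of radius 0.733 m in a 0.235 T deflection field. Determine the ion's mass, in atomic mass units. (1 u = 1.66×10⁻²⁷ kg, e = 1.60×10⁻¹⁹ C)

m ≈ 150 u

v = E/B₁ = 1.11×10^5 m/s.
From r = mv/(qB₂), m = qB₂r/v = (1×1.60×10^-19)(0.235)(0.733) / (1.11×10^5) = 2.48×10^-25 kg.
In atomic mass units: m = 2.48×10^-25 / 1.66×10^-27 = 150 u.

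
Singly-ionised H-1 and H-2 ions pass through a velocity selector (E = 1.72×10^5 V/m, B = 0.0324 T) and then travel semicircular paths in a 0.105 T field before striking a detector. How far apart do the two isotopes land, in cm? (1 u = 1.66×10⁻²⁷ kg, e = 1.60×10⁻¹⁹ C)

Δd ≈ 105 cm

Both emerge at v = E/B₁ = 5.31×10^6 m/s.
r = mv/(qB₂), so r₁ = 0.5245 m and r₂ = 1.049 m, giving Δr = 0.525 m.
After a semicircle each ion lands a diameter 2r from the entry slit, so the separation is 2Δr = 1.05 m.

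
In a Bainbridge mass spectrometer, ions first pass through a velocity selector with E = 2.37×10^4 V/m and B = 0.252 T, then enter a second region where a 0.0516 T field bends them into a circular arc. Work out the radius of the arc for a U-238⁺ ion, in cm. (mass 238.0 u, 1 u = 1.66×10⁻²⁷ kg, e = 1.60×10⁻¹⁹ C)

The selector passes v = E/B = 2.37×10^4/0.252 = 9.40×10^4 m/s.
In the deflection region, r = mv/(qB₂) = (3.95×10^-25)(9.40×10^4) / [(1×1.60×10^-19)(0.0516)] = 4.50 m.

r ≈ 450 cm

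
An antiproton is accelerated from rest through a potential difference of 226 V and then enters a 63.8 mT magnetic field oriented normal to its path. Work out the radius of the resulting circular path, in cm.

r ≈ 3.40 cm

The kinetic energy gained is K = qV = (1×1.60×10^-19)(226) = 3.62×10^-17 J.
v = √(2K/m) = 2.08×10^5 m/s.
r = mv/(qB) = (1.67×10^-27)(2.08×10^5) / [(1×1.60×10^-19)(0.0638)] = 0.0340 m.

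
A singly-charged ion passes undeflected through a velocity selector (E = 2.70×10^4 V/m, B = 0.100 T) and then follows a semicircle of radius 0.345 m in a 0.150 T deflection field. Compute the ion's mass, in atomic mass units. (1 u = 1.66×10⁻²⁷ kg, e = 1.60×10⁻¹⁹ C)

m ≈ 18.5 u

v = E/B₁ = 2.70×10^5 m/s.
From r = mv/(qB₂), m = qB₂r/v = (1×1.60×10^-19)(0.150)(0.345) / (2.70×10^5) = 3.07×10^-26 kg.
In atomic mass units: m = 3.07×10^-26 / 1.66×10^-27 = 18.5 u.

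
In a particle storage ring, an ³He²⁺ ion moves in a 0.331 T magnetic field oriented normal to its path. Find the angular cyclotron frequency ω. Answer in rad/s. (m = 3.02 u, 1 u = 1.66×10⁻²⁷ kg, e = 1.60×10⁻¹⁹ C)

ω ≈ 2.11×10^7 rad/s

ω = qB/m = (2×1.60×10^-19)(0.331) / (5.01×10^-27) = 2.11×10^7 rad/s.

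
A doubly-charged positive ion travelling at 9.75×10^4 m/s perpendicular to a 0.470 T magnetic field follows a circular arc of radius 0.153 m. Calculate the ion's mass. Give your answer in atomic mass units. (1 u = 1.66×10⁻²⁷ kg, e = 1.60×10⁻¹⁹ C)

m ≈ 142 u

qvB = mv²/r ⇒ m = qBr/v.
m = (2×1.60×10^-19)(0.470)(0.153) / (9.75×10^4) = 2.36×10^-25 kg = 142 u.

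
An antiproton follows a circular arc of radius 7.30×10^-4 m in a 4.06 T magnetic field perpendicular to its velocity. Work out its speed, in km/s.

v ≈ 284 km/s

From qvB = mv²/r, v = qBr/m.
v = (1×1.60×10^-19)(4.06)(7.30×10^-4) / (1.67×10^-27) = 2.84×10^5 m/s.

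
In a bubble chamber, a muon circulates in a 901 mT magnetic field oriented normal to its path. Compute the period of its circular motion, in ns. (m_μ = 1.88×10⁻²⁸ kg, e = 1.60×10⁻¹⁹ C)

T ≈ 8.19 ns

The cyclotron period is independent of speed: T = 2πm/(qB).
T = 2π(1.88×10^-28) / [(1×1.60×10^-19)(0.901)] = 8.19×10^-9 s.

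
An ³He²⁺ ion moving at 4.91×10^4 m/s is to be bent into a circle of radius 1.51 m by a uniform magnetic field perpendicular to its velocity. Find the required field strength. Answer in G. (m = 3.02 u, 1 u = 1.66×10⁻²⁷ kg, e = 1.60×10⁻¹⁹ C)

B ≈ 5.09 G

qvB = mv²/r gives B = mv/(qr).
B = (5.01×10^-27)(4.91×10^4) / [(2×1.60×10^-19)(1.51)] = 5.09×10^-4 T.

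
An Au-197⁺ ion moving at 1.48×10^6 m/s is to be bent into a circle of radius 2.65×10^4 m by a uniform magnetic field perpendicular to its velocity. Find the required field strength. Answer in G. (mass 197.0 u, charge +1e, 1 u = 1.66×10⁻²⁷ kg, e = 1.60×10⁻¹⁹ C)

B ≈ 1.14 G

qvB = mv²/r gives B = mv/(qr).
B = (3.27×10^-25)(1.48×10^6) / [(1×1.60×10^-19)(2.65×10^4)] = 1.14×10^-4 T.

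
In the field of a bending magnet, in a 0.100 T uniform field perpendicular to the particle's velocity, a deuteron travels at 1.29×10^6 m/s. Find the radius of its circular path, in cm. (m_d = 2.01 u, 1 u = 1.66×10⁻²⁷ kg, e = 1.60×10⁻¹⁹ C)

The magnetic force provides the centripetal force: qvB = mv²/r, so r = mv/(qB).
r = (3.34×10^-27 kg)(1.29×10^6 m/s) / [(1×1.60×10^-19 C)(0.100 T)] = 0.269 m.

r ≈ 26.9 cm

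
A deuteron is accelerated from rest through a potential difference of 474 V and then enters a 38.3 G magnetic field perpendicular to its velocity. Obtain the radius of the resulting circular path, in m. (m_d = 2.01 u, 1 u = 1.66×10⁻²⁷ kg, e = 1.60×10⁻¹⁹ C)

The kinetic energy gained is K = qV = (1×1.60×10^-19)(474) = 7.58×10^-17 J.
v = √(2K/m) = 2.13×10^5 m/s.
r = mv/(qB) = (3.34×10^-27)(2.13×10^5) / [(1×1.60×10^-19)(3.83×10^-3)] = 1.16 m.

r ≈ 1.16 m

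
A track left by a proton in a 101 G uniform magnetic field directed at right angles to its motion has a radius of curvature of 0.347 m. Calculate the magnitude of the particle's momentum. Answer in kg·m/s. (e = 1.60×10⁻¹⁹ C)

p ≈ 5.61×10^-22 kg·m/s

Since qvB = mv²/r, the momentum p = mv = qBr.
p = (1×1.60×10^-19)(0.0101)(0.347) = 5.61×10^-22 kg·m/s.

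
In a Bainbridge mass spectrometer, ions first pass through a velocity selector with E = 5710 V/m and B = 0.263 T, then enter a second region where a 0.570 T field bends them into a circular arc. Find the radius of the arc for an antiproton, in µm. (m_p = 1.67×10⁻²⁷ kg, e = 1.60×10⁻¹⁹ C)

The selector passes v = E/B = 5710/0.263 = 2.17×10^4 m/s.
In the deflection region, r = mv/(qB₂) = (1.67×10^-27)(2.17×10^4) / [(1×1.60×10^-19)(0.570)] = 3.98×10^-4 m.

r ≈ 398 µm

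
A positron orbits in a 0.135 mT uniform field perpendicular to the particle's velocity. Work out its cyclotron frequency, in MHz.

f ≈ 3.77 MHz

f = qB/(2πm) = (1×1.60×10^-19)(1.35×10^-4) / [2π(9.11×10^-31)] = 3.77×10^6 Hz.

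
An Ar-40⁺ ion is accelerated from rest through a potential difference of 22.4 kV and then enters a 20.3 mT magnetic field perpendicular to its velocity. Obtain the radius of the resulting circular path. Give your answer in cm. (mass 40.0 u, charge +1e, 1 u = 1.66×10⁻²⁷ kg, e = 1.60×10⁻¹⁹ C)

The kinetic energy gained is K = qV = (1×1.60×10^-19)(2.24×10^4) = 3.58×10^-15 J.
v = √(2K/m) = 3.29×10^5 m/s.
r = mv/(qB) = (6.64×10^-26)(3.29×10^5) / [(1×1.60×10^-19)(0.0203)] = 6.72 m.

r ≈ 672 cm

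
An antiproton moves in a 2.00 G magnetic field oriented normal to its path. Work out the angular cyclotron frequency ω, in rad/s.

ω ≈ 1.92×10^4 rad/s

ω = qB/m = (1×1.60×10^-19)(2.00×10^-4) / (1.67×10^-27) = 1.92×10^4 rad/s.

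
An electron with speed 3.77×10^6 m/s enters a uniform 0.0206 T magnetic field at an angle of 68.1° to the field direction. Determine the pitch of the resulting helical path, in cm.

The velocity component along B is v∥ = v cos68.1° = 1.41×10^6 m/s.
The cyclotron period T = 2πm/(qB) = 1.74×10^-9 s is set by m, q, B alone.
Pitch = v∥·T = (1.41×10^6)(1.74×10^-9) = 2.44×10^-3 m.

pitch ≈ 0.244 cm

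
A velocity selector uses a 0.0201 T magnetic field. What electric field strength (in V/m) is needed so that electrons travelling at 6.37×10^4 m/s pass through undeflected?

qE = qvB ⇒ E = vB = (6.37×10^4)(0.0201) = 1280 V/m.

E ≈ 1280 V/m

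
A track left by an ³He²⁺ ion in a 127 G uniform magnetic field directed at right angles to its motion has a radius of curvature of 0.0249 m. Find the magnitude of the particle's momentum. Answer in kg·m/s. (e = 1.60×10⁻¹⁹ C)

p ≈ 1.01×10^-22 kg·m/s

Since qvB = mv²/r, the momentum p = mv = qBr.
p = (2×1.60×10^-19)(0.0127)(0.0249) = 1.01×10^-22 kg·m/s.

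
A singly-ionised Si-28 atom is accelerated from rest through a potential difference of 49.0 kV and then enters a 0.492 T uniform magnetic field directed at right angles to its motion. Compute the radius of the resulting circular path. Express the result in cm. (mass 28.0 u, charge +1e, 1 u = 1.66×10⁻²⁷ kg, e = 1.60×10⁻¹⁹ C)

r ≈ 34.3 cm

The kinetic energy gained is K = qV = (1×1.60×10^-19)(4.90×10^4) = 7.84×10^-15 J.
v = √(2K/m) = 5.81×10^5 m/s.
r = mv/(qB) = (4.65×10^-26)(5.81×10^5) / [(1×1.60×10^-19)(0.492)] = 0.343 m.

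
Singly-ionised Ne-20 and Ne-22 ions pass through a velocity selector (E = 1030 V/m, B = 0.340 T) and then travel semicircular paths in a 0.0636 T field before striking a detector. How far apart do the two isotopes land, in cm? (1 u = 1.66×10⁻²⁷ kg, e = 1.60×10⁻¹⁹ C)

Δd ≈ 0.198 cm

Both emerge at v = E/B₁ = 3030 m/s.
r = mv/(qB₂), so r₁ = 9.8837×10^-3 m and r₂ = 0.010872 m, giving Δr = 9.88×10^-4 m.
After a semicircle each ion lands a diameter 2r from the entry slit, so the separation is 2Δr = 1.98×10^-3 m.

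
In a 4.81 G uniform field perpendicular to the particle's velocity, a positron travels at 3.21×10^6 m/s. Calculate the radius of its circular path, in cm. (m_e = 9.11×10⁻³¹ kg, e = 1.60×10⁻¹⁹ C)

r ≈ 3.80 cm

The magnetic force provides the centripetal force: qvB = mv²/r, so r = mv/(qB).
r = (9.11×10^-31 kg)(3.21×10^6 m/s) / [(1×1.60×10^-19 C)(4.81×10^-4 T)] = 0.0380 m.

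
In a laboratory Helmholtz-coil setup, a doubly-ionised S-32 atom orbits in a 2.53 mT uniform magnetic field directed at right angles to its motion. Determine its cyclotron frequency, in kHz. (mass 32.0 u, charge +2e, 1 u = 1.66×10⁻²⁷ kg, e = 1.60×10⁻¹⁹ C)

f ≈ 2.43 kHz

f = qB/(2πm) = (2×1.60×10^-19)(2.53×10^-3) / [2π(5.31×10^-26)] = 2430 Hz.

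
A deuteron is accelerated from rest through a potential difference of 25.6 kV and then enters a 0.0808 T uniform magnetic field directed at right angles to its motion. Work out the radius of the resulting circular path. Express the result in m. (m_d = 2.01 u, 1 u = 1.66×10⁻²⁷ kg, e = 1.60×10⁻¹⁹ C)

r ≈ 0.404 m

The kinetic energy gained is K = qV = (1×1.60×10^-19)(2.56×10^4) = 4.10×10^-15 J.
v = √(2K/m) = 1.57×10^6 m/s.
r = mv/(qB) = (3.34×10^-27)(1.57×10^6) / [(1×1.60×10^-19)(0.0808)] = 0.404 m.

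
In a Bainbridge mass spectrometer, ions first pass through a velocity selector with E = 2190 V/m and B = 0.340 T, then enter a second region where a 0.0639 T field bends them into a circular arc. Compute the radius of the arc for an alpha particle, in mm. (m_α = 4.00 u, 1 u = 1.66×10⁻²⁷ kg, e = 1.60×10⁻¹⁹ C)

r ≈ 2.09 mm

The selector passes v = E/B = 2190/0.340 = 6440 m/s.
In the deflection region, r = mv/(qB₂) = (6.64×10^-27)(6440) / [(2×1.60×10^-19)(0.0639)] = 2.09×10^-3 m.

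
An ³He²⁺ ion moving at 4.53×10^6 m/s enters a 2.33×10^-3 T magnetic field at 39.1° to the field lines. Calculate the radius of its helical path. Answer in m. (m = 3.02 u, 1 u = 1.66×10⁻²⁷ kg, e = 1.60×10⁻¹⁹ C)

Only the perpendicular component v⊥ = v sin39.1° = 2.86×10^6 m/s is bent by the field.
r = m v⊥ /(qB) = (5.01×10^-27)(2.86×10^6) / [(2×1.60×10^-19)(2.33×10^-3)] = 19.2 m.

r ≈ 19.2 m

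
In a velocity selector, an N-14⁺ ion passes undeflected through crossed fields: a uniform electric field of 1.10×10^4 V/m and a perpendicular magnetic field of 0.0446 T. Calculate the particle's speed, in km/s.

v ≈ 247 km/s

For zero net force, qE = qvB, so v = E/B.
v = (1.10×10^4) / (0.0446) = 2.47×10^5 m/s.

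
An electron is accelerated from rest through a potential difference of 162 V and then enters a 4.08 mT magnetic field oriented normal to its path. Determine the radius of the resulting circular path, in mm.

The kinetic energy gained is K = qV = (1×1.60×10^-19)(162) = 2.59×10^-17 J.
v = √(2K/m) = 7.54×10^6 m/s.
r = mv/(qB) = (9.11×10^-31)(7.54×10^6) / [(1×1.60×10^-19)(4.08×10^-3)] = 0.0105 m.

r ≈ 10.5 mm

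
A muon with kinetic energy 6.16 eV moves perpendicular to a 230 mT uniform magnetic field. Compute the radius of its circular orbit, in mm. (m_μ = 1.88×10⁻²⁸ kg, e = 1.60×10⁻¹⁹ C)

Convert the energy: K = 6.16 eV = 9.86×10^-19 J.
v = √(2K/m) = √(2·9.86×10^-19/1.88×10^-28) = 1.02×10^5 m/s.
r = mv/(qB) = (1.88×10^-28)(1.02×10^5) / [(1×1.60×10^-19)(0.230)] = 5.23×10^-4 m.

r ≈ 0.523 mm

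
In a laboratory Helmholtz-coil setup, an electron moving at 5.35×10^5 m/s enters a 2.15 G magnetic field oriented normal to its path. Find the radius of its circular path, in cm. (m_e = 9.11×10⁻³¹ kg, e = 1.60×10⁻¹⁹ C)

The magnetic force provides the centripetal force: qvB = mv²/r, so r = mv/(qB).
r = (9.11×10^-31 kg)(5.35×10^5 m/s) / [(1×1.60×10^-19 C)(2.15×10^-4 T)] = 0.0142 m.

r ≈ 1.42 cm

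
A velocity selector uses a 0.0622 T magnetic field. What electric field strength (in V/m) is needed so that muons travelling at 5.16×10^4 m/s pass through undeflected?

qE = qvB ⇒ E = vB = (5.16×10^4)(0.0622) = 3210 V/m.

E ≈ 3210 V/m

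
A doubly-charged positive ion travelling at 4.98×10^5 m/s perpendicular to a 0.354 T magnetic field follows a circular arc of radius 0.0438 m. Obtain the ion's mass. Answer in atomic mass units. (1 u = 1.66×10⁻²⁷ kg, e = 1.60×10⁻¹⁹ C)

m ≈ 6.00 u

qvB = mv²/r ⇒ m = qBr/v.
m = (2×1.60×10^-19)(0.354)(0.0438) / (4.98×10^5) = 9.96×10^-27 kg = 6.00 u.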